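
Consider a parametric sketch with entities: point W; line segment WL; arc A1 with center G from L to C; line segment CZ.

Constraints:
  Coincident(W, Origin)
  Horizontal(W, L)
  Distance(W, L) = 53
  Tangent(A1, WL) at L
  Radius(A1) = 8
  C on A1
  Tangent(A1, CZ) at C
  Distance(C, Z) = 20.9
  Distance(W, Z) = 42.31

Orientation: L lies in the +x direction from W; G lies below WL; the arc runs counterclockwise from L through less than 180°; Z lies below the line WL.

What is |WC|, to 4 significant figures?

46.18

W is at the origin; WL is horizontal with |WL| = 53.0 and L on the +x side, so L = (53.00, 0.000). A1 meets WL tangentially, so GL is at right angles to WL, so G = L + (0, -8) = (53.00, -8.000). Since GC ⟂ CZ (tangency), |GZ| = √(8.0² + 20.9²) = 22.38 regardless of where C sits on A1. So Z lies on both circle(W, 42.31) and circle(G, 22.38); the below-WL intersection is Z = (35.88, -22.42). C is the foot of the tangent from Z: C = (46.00, -4.128).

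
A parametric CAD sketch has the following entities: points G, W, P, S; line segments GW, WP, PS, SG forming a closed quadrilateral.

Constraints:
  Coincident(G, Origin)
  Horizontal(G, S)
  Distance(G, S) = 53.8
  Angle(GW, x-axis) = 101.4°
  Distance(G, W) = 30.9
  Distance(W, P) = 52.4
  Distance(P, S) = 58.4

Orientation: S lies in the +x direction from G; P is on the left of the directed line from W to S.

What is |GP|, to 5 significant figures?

68.832

G is at the origin; GS is horizontal with |GS| = 53.8 and S in +x, so S = (53.8, 0). GW runs at 101.4° with |GW| = 30.9, so W = (-6.1076, 30.290). P is determined by |WP| = 52.4 and |PS| = 58.4 together: it lies at the intersection of circle(W, 52.4) and circle(S, 58.4). With |WS| = 67.130, the foot of the radical line on WS is 28.613 from W and the perpendicular offset is √(52.4² − 28.613²) = 43.898. Taking the left-of-WS solution: P = (39.235, 56.555).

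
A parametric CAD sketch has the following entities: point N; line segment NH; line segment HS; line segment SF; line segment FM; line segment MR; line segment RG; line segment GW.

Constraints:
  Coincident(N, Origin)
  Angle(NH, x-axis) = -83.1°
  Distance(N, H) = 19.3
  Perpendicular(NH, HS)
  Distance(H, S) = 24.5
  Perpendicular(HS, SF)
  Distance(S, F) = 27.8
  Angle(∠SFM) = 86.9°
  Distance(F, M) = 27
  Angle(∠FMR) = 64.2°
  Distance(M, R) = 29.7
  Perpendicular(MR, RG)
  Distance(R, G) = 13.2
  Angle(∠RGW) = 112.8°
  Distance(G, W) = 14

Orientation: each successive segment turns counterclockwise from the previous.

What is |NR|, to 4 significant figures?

22.38

N is at the origin; NH runs at -83.1° with length 19.3, so H = (2.319, -19.16). NH is perpendicular to HS, so HS runs at 6.900°; with |HS| = 24.5, S = (26.64, -16.22). The perpendicularity gives SF at right angles to HS, so SF runs at 96.90°; with |SF| = 27.8, F = (23.30, 11.38). ∠SFM = 86.9° gives FM at -170.0° from the x-axis; with |FM| = 27.0, M = (-3.288, 6.693). ∠FMR = 64.2° gives MR at -54.20° from the x-axis; with |MR| = 29.7, R = (14.08, -17.40). Then |NR| = |R − N| = 22.38.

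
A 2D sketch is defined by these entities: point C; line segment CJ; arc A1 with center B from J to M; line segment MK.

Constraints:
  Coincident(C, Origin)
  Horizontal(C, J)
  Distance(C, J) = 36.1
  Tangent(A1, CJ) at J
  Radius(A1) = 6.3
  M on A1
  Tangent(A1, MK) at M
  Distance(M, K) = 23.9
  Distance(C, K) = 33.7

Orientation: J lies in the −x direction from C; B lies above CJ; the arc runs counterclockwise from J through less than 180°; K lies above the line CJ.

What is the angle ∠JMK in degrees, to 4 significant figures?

146.0°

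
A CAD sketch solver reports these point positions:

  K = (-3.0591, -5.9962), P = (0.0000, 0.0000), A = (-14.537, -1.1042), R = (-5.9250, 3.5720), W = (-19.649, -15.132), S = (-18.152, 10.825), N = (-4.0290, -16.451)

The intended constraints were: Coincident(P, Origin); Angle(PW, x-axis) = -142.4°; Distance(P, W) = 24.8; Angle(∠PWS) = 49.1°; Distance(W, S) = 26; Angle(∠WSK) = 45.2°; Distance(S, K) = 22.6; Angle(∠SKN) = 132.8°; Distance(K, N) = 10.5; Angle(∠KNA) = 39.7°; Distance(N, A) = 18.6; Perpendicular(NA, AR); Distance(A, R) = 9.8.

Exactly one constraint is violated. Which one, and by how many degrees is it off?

Perpendicular(NA, AR) — off by 5.90°.

P = (0.00, 0.00) ✓; PW at -142.4° ✓; |PW| = 24.80 ✓; ∠PWS = 49.10° ✓; |WS| = 26.00 ✓; ∠WSK = 45.20° ✓; |SK| = 22.60 ✓; ∠SKN = 132.8° ✓; |KN| = 10.50 ✓; ∠KNA = 39.70° ✓; |NA| = 18.60 ✓; ∠(NA, AR) = 95.90° ✗; |AR| = 9.800 ✓.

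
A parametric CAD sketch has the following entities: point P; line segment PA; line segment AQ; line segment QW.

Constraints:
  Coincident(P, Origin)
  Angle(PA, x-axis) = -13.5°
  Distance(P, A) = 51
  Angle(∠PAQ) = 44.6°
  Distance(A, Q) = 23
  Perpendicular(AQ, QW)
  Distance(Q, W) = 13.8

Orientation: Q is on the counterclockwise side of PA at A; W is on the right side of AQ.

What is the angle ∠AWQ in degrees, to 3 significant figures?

59.0°

∠PAQ = 44.6°, so AQ runs at -13.5° + (180° − 44.6°) = 122° from the x-axis; with |AQ| = 23.0, Q = A + 23.0·(cos 122°, sin 122°) = (37.4, 7.62). The perpendicularity gives QW at right angles to AQ; with |QW| = 13.8 on the right of AQ, W = Q + 13.8·(0.849, 0.528) = (49.2, 14.9). Then cos ∠AWQ = WA·WQ / (|WA||WQ|), giving 59.0°.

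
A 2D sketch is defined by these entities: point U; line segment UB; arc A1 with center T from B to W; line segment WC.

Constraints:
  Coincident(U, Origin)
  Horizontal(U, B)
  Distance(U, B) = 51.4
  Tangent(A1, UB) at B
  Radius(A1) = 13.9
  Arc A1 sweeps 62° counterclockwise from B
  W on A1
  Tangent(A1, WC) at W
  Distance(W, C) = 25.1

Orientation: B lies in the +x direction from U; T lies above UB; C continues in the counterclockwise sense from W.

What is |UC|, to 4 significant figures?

81.03

U is at the origin; U and B share the same y with |UB| = 51.4 and B on the +x side, so B = (51.40, 0.000). Since A1 is tangent to UB there, TB ⟂ UB, so T = B + (0, 13.9) = (51.40, 13.90). On A1, B sits at bearing -90° from T; a 62° counterclockwise sweep puts W at bearing -28°, so W = T + 13.9·(cos -28°, sin -28°) = (63.67, 7.374). A1 meets WC tangentially, so TW is at right angles to WC, so WC runs along (−sin -28°, cos -28°); with |WC| = 25.1, C = (75.46, 29.54). Then |UC| = |C − U| = 81.03.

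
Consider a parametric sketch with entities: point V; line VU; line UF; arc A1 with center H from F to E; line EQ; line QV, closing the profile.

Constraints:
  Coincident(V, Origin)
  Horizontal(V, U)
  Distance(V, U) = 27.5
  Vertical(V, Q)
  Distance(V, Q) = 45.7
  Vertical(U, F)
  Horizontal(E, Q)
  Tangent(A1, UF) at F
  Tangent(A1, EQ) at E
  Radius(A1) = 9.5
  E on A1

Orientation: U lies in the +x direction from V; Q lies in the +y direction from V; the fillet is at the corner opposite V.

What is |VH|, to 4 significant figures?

40.43

V is at the origin; VU is horizontal with |VU| = 27.5 and U on the +x side, so U = (27.50, 0.000). V and Q share the same x with |VQ| = 45.7 and Q on the +y side, so Q = (0.000, 45.70). The virtual corner opposite V is at (27.50, 45.70). The tangent condition forces HF to be normal to UF and A1 meets EQ tangentially, so HE is at right angles to EQ, with radius 9.5, so the center H sits 9.5 in from both sides at H = (18.00, 36.20). Then |VH| = |H − V| = 40.43.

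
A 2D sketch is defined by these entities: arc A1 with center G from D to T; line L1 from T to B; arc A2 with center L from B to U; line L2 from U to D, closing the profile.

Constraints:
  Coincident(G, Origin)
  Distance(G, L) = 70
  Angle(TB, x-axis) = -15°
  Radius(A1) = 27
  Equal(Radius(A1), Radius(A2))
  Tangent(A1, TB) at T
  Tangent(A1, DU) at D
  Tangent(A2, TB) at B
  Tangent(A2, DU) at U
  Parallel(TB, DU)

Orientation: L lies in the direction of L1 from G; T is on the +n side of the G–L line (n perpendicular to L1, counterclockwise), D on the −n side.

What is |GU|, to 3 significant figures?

75.0

The slot axis is L1's direction at -15.0°, so u = (cos -15.0°, sin -15.0°) = (0.966, -0.259) and n = (−sin -15.0°, cos -15.0°) = (0.259, 0.966). G is at the origin and L lies 70.0 along u from G, so L = 70.0·u = (67.6, -18.1). Tangency of A1 to both parallel lines with radius 27.0 puts T and D at G ± 27.0·n: T = (6.99, 26.1), D = (-6.99, -26.1). Equal radii place B and U the same way about L: B = L + 27.0·n = (74.6, 7.96), U = L − 27.0·n = (60.6, -44.2). Then |GU| = |U − G| = 75.0.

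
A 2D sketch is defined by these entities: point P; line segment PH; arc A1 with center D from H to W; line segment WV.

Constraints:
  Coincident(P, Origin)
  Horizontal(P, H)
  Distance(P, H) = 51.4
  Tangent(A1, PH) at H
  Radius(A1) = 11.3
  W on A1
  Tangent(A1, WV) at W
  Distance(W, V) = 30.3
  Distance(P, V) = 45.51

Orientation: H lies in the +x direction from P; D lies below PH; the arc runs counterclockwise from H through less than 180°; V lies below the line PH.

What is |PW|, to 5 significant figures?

41.562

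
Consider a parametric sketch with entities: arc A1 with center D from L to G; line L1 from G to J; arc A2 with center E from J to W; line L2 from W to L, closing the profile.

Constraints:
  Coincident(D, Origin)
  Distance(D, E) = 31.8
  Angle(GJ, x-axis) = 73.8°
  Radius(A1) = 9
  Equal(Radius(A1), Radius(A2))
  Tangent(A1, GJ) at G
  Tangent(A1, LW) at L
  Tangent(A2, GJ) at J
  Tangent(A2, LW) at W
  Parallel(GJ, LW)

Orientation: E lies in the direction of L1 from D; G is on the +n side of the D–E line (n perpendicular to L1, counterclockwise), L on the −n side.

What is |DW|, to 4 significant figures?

33.05

The slot axis is L1's direction at 73.8°, so u = (cos 73.8°, sin 73.8°) = (0.2790, 0.9603) and n = (−sin 73.8°, cos 73.8°) = (-0.9603, 0.2790). D is at the origin and E lies 31.8 along u from D, so E = 31.8·u = (8.872, 30.54). Tangency of A1 to both parallel lines with radius 9.0 puts G and L at D ± 9.0·n: G = (-8.643, 2.511), L = (8.643, -2.511). Equal radii place J and W the same way about E: J = E + 9.0·n = (0.2293, 33.05), W = E − 9.0·n = (17.51, 28.03). Then |DW| = |W − D| = 33.05.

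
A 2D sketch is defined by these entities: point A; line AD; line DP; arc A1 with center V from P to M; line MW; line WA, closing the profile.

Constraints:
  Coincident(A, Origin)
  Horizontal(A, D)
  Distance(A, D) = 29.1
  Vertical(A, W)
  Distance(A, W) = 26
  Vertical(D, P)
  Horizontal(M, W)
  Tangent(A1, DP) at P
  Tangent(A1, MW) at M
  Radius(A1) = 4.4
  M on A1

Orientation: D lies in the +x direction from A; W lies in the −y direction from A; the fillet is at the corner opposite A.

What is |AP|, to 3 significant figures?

36.2

The virtual corner opposite A is at (29.1, -26.0). Tangency of A1 to DP means the radius VP is perpendicular to DP and A1 meets MW tangentially, so VM is at right angles to MW, with radius 4.4, so the center V sits 4.4 in from both sides at V = (24.7, -21.6). That places the tangent points at P = (29.1, -21.6) on DP and M = (24.7, -26.0) on MW. Then |AP| = |P − A| = 36.2.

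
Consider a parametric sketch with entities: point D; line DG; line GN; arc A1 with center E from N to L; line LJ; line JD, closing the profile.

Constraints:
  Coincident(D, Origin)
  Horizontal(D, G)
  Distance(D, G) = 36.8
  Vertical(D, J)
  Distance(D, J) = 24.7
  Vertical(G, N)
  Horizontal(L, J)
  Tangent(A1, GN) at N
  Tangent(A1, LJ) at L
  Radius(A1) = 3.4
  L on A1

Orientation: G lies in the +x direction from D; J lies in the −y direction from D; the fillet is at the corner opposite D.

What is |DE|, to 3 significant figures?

39.6

D is at the origin; DG is horizontal with |DG| = 36.8 and G on the +x side, so G = (36.8, 0.00). DJ is vertical with |DJ| = 24.7 and J on the −y side, so J = (0.00, -24.7). The virtual corner opposite D is at (36.8, -24.7). The tangent condition forces EN to be normal to GN and tangency of A1 to LJ means the radius EL is perpendicular to LJ, with radius 3.4, so the center E sits 3.4 in from both sides at E = (33.4, -21.3). Then |DE| = |E − D| = 39.6.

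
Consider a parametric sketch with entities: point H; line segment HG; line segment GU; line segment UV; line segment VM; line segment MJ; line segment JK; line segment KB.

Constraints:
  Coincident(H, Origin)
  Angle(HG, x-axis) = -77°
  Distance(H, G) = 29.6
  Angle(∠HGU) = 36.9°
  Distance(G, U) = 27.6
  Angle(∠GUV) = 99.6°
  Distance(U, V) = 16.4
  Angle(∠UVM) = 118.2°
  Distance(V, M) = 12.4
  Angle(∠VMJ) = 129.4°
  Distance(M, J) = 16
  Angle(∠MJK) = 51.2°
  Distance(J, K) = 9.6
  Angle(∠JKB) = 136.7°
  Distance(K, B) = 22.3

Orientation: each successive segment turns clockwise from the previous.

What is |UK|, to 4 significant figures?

20.80

H is at the origin; HG runs at -77.0° with length 29.6, so G = (6.659, -28.84). ∠HGU = 36.9° gives GU at 139.9° from the x-axis; with |GU| = 27.6, U = (-14.45, -11.06). ∠GUV = 99.6° gives UV at 59.50° from the x-axis; with |UV| = 16.4, V = (-6.130, 3.067). ∠UVM = 118.2° gives VM at -2.300° from the x-axis; with |VM| = 12.4, M = (6.260, 2.570). ∠VMJ = 129.4° gives MJ at -52.90° from the x-axis; with |MJ| = 16.0, J = (15.91, -10.19). ∠MJK = 51.2° gives JK at 178.3° from the x-axis; with |JK| = 9.6, K = (6.316, -9.907). Then |UK| = |K − U| = 20.80.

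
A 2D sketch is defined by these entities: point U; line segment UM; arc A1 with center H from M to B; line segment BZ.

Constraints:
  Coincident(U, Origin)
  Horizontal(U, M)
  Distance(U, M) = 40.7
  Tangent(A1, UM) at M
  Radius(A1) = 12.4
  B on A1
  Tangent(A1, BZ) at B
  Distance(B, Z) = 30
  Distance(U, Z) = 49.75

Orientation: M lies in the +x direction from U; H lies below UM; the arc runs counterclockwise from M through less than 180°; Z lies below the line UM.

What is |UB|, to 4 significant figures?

30.69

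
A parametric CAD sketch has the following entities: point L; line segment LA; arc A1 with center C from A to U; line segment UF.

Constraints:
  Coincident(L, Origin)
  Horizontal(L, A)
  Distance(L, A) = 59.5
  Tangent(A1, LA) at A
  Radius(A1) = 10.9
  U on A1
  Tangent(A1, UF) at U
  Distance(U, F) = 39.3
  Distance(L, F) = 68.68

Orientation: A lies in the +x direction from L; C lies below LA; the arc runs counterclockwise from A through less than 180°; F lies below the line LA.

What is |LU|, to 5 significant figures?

49.734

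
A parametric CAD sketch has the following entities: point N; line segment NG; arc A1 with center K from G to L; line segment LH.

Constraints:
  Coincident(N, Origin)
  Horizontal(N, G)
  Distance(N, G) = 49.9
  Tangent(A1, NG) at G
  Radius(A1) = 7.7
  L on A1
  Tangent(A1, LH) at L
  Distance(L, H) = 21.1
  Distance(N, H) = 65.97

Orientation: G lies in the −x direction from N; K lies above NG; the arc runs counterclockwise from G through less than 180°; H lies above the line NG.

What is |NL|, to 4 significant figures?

46.50

N is at the origin; NG is horizontal with |NG| = 49.9 and G on the −x side, so G = (-49.90, 0.000). A1 meets NG tangentially, so KG is at right angles to NG, so K = G + (0, 7.7) = (-49.90, 7.700). Since KL ⟂ LH (tangency), |KH| = √(7.7² + 21.1²) = 22.46 regardless of where L sits on A1. So H lies on both circle(N, 65.97) and circle(K, 22.46); the above-NG intersection is H = (-59.80, 27.86). L is the foot of the tangent from H: L = (-44.57, 13.26).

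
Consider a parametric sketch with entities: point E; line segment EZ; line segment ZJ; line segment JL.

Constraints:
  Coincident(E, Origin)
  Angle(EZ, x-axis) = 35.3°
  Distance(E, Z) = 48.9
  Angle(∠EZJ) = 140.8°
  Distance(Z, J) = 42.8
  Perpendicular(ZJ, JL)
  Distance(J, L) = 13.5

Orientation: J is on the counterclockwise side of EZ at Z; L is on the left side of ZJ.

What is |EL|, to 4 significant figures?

82.55

∠EZJ = 140.8°, so ZJ runs at 35.3° + (180° − 140.8°) = 74.50° from the x-axis; with |ZJ| = 42.8, J = Z + 42.8·(cos 74.50°, sin 74.50°) = (51.35, 69.50). The perpendicularity gives JL at right angles to ZJ; with |JL| = 13.5 on the left of ZJ, L = J + 13.5·(-0.9636, 0.2672) = (38.34, 73.11). Then |EL| = |L − E| = 82.55.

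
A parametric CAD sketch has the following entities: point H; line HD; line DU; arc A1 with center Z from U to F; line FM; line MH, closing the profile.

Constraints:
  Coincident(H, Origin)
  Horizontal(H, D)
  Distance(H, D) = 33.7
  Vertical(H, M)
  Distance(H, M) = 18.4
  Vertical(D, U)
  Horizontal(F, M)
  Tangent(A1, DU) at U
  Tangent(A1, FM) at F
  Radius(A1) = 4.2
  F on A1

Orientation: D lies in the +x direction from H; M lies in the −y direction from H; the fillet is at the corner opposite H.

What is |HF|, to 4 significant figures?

34.77

The virtual corner opposite H is at (33.70, -18.40). A1 meets DU tangentially, so ZU is at right angles to DU and A1 meets FM tangentially, so ZF is at right angles to FM, with radius 4.2, so the center Z sits 4.2 in from both sides at Z = (29.50, -14.20). That places the tangent points at U = (33.70, -14.20) on DU and F = (29.50, -18.40) on FM. Then |HF| = |F − H| = 34.77.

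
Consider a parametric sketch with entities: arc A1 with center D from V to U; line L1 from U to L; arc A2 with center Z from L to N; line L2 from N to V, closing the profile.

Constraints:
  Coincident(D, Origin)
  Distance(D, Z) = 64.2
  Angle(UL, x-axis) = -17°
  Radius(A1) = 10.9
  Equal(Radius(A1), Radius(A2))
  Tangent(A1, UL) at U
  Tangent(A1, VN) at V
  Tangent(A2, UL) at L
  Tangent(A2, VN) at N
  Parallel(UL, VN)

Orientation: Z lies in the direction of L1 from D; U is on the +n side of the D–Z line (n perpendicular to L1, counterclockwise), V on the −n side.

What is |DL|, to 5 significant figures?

65.119

The slot axis is L1's direction at -17.0°, so u = (cos -17.0°, sin -17.0°) = (0.95630, -0.29237) and n = (−sin -17.0°, cos -17.0°) = (0.29237, 0.95630). D is at the origin and Z lies 64.2 along u from D, so Z = 64.2·u = (61.395, -18.770). Tangency of A1 to both parallel lines with radius 10.9 puts U and V at D ± 10.9·n: U = (3.1869, 10.424), V = (-3.1869, -10.424). Equal radii place L and N the same way about Z: L = Z + 10.9·n = (64.582, -8.3465), N = Z − 10.9·n = (58.208, -29.194). Then |DL| = |L − D| = 65.119.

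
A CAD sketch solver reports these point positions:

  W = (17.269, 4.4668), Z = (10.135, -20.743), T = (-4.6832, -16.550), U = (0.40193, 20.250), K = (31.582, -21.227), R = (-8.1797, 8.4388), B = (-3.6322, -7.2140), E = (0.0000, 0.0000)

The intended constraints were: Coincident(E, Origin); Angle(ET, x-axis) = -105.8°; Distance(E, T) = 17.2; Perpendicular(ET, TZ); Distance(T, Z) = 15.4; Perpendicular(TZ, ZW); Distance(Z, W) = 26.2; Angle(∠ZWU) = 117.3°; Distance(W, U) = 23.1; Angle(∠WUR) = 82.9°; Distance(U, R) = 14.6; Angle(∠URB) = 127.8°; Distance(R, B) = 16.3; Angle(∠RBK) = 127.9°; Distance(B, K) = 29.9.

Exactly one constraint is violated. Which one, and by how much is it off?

Distance(B, K) = 29.9 — off by 8.00.

E = (0.00, 0.00) ✓; ET at -105.8° ✓; |ET| = 17.20 ✓; ∠(ET, TZ) = 90.00° ✓; |TZ| = 15.40 ✓; ∠(TZ, ZW) = 90.00° ✓; |ZW| = 26.20 ✓; ∠ZWU = 117.3° ✓; |WU| = 23.10 ✓; ∠WUR = 82.90° ✓; |UR| = 14.60 ✓; ∠URB = 127.8° ✓; |RB| = 16.30 ✓; ∠RBK = 127.9° ✓; |BK| = 37.90 ✗.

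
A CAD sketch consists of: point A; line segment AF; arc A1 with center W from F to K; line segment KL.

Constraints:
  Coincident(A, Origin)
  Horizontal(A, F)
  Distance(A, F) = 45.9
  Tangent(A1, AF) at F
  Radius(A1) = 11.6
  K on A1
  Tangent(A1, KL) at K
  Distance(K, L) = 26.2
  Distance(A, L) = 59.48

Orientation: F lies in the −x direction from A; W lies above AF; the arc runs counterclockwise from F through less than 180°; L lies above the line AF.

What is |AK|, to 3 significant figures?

38.3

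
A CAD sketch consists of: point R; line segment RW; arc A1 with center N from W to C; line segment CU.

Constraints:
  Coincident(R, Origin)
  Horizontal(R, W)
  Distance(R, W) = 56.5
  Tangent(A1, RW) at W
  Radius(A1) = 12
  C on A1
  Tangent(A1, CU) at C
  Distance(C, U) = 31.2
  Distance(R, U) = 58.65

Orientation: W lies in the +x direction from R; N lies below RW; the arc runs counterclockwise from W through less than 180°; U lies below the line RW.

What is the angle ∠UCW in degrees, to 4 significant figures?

138.1°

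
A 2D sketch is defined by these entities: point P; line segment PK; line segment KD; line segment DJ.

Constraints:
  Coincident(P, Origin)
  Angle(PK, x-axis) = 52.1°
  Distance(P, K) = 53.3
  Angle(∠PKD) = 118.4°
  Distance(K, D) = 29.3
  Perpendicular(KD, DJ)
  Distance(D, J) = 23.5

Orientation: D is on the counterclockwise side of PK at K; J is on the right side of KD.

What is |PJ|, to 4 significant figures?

89.11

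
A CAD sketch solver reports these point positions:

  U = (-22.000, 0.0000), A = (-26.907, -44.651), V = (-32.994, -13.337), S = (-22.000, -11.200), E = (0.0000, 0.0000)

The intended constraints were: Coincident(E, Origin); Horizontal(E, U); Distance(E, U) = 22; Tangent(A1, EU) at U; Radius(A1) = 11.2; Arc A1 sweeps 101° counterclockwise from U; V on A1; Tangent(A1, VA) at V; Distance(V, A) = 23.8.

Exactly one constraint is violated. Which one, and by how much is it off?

Distance(V, A) = 23.8 — off by 8.10.

E = (0.00, 0.00) ✓; E.y = 0.00, U.y = 0.00 ✓; |EU| = 22.00 ✓; ∠(SU, UE) = 90.00° ✓; |SU| = 11.20 ✓; bearing(S→V) − bearing(S→U) = 101.0° ✓; |SV| = 11.20 ✓; ∠(SV, VA) = 90.00° ✓; |VA| = 31.90 ✗.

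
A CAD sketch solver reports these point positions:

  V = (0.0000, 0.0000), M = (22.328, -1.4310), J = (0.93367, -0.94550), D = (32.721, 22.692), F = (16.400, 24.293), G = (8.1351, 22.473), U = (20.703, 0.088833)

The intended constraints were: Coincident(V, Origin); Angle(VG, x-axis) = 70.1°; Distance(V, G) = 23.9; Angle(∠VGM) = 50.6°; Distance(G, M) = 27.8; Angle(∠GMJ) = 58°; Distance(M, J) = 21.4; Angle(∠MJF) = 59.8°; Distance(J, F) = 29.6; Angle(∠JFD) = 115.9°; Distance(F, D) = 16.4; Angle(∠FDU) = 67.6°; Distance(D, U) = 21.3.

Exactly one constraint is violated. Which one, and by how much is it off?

Distance(D, U) = 21.3 — off by 4.30.

V = (0.00, 0.00) ✓; VG at 70.10° ✓; |VG| = 23.90 ✓; ∠VGM = 50.60° ✓; |GM| = 27.80 ✓; ∠GMJ = 58.00° ✓; |MJ| = 21.40 ✓; ∠MJF = 59.80° ✓; |JF| = 29.60 ✓; ∠JFD = 115.9° ✓; |FD| = 16.40 ✓; ∠FDU = 67.60° ✓; |DU| = 25.60 ✗.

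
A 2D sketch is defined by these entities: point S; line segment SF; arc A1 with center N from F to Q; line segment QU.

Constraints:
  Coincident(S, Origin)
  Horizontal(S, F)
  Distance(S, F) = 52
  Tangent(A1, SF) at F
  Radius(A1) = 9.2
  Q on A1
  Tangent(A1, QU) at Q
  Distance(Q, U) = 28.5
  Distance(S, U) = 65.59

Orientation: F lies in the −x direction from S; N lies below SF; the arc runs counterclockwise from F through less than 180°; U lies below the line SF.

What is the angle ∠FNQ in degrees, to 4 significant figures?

106.7°

Checks: |NQ| = 9.200 ✓; ∠(NQ, QU) = 90.00° ✓; |QU| = 28.50 ✓; |SU| = 65.59 ✓.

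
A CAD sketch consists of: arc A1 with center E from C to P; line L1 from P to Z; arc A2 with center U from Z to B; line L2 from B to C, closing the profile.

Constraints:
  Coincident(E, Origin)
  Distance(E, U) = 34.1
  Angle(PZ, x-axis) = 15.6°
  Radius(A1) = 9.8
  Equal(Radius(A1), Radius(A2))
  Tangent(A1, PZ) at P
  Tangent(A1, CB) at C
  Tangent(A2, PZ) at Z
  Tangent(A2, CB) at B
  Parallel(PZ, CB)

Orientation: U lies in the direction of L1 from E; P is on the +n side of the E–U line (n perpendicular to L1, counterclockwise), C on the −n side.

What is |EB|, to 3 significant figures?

35.5

Tangency of A1 to both parallel lines with radius 9.8 puts P and C at E ± 9.8·n: P = (-2.64, 9.44), C = (2.64, -9.44). Equal radii place Z and B the same way about U: Z = U + 9.8·n = (30.2, 18.6), B = U − 9.8·n = (35.5, -0.269). Then |EB| = |B − E| = 35.5.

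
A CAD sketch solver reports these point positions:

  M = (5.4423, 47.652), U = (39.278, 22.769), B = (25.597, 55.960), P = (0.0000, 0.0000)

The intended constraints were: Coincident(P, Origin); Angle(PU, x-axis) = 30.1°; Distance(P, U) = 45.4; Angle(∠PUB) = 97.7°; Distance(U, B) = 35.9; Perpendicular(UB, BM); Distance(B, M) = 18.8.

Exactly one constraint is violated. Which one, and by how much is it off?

Distance(B, M) = 18.8 — off by 3.00.

P = (0.00, 0.00) ✓; PU at 30.10° ✓; |PU| = 45.40 ✓; ∠PUB = 97.70° ✓; |UB| = 35.90 ✓; ∠(UB, BM) = 90.00° ✓; |BM| = 21.80 ✗.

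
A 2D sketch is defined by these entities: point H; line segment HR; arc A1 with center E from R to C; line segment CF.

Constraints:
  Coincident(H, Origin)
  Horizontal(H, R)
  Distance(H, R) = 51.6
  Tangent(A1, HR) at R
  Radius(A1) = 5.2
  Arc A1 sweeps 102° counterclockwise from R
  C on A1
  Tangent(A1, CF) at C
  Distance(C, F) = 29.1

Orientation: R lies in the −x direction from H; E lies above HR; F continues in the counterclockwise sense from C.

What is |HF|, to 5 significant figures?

63.009

H is at the origin; HR is horizontal with |HR| = 51.6 and R on the −x side, so R = (-51.600, 0.0000). Tangency of A1 to HR means the radius ER is perpendicular to HR, so E = R + (0, 5.2) = (-51.600, 5.2000). On A1, R sits at bearing -90° from E; a 102° counterclockwise sweep puts C at bearing 12°, so C = E + 5.2·(cos 12°, sin 12°) = (-46.514, 6.2811). Since A1 is tangent to CF there, EC ⟂ CF, so CF runs along (−sin 12°, cos 12°); with |CF| = 29.1, F = (-52.564, 34.745). Then |HF| = |F − H| = 63.009.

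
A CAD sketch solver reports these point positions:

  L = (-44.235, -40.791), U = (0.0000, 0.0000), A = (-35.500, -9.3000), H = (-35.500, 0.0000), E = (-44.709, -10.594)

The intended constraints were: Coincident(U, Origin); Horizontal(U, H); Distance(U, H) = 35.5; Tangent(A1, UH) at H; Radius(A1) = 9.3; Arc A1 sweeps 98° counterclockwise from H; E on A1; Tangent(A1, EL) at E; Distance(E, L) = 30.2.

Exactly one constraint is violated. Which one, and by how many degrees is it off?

Tangent(A1, EL) at E — off by 7.10°.

U = (0.00, 0.00) ✓; U.y = 0.00, H.y = 0.00 ✓; |UH| = 35.50 ✓; ∠(AH, HU) = 90.00° ✓; |AH| = 9.300 ✓; bearing(A→E) − bearing(A→H) = 98.00° ✓; |AE| = 9.299 ✓; ∠(AE, EL) = 97.10° ✗; |EL| = 30.20 ✓.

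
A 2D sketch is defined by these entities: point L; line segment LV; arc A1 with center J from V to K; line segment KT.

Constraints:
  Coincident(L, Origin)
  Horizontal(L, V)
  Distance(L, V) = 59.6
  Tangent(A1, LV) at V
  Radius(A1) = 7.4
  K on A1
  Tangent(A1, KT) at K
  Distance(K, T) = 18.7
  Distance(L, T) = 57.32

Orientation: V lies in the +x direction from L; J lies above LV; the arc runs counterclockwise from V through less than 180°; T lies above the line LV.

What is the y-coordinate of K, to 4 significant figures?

12.74

Checks: ∠(JV, VL) = 90.00° ✓; |JK| = 7.400 ✓; ∠(JK, KT) = 90.00° ✓; |KT| = 18.70 ✓; |LT| = 57.32 ✓.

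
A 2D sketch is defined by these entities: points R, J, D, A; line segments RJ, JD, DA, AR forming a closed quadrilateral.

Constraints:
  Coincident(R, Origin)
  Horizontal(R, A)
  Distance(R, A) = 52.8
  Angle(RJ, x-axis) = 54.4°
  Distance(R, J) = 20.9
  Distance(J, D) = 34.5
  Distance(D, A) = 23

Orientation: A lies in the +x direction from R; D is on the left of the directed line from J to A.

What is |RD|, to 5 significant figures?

51.280

R is at the origin; RA is horizontal with |RA| = 52.8 and A in +x, so A = (52.8, 0). RJ runs at 54.4° with |RJ| = 20.9, so J = (12.166, 16.994). D is determined by |JD| = 34.5 and |DA| = 23.0 together: it lies at the intersection of circle(J, 34.5) and circle(A, 23.0). With |JA| = 44.044, the foot of the radical line on JA is 29.529 from J and the perpendicular offset is √(34.5² − 29.529²) = 17.841. Taking the left-of-JA solution: D = (46.292, 22.060).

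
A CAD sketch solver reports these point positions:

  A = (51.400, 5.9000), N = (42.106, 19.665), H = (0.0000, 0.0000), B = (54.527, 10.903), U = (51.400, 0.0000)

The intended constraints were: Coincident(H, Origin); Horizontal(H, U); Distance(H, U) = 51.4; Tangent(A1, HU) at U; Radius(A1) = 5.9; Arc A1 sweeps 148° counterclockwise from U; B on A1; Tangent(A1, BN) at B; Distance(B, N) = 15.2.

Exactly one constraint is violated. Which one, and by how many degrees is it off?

Tangent(A1, BN) at B — off by 3.19°.

H = (0.00, 0.00) ✓; H.y = 0.00, U.y = 0.00 ✓; |HU| = 51.40 ✓; ∠(AU, UH) = 90.00° ✓; |AU| = 5.900 ✓; bearing(A→B) − bearing(A→U) = 148.0° ✓; |AB| = 5.900 ✓; ∠(AB, BN) = 93.19° ✗; |BN| = 15.20 ✓.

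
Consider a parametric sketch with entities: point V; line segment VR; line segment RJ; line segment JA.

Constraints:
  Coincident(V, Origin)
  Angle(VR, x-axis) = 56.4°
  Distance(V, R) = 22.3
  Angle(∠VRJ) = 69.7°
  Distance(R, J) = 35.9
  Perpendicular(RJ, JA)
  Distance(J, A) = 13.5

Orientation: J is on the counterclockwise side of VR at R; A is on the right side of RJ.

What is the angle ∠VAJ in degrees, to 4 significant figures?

39.30°

V is at the origin; VR runs at 56.4° with length 22.3, so R = 22.3·(cos 56.4°, sin 56.4°) = (12.34, 18.57). ∠VRJ = 69.7°, so RJ runs at 56.4° + (180° − 69.7°) = 166.7° from the x-axis; with |RJ| = 35.9, J = R + 35.9·(cos 166.7°, sin 166.7°) = (-22.60, 26.83). RJ is perpendicular to JA; with |JA| = 13.5 on the right of RJ, A = J + 13.5·(0.2300, 0.9732) = (-19.49, 39.97). Then cos ∠VAJ = AV·AJ / (|AV||AJ|), giving 39.30°.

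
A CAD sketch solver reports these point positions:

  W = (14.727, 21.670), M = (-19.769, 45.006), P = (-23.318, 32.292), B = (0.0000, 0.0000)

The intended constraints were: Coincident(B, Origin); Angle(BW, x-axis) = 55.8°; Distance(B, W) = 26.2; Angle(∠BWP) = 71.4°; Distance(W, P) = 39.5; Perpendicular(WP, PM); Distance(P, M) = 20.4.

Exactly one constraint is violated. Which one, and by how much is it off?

Distance(P, M) = 20.4 — off by 7.20.

B = (0.00, 0.00) ✓; BW at 55.80° ✓; |BW| = 26.20 ✓; ∠BWP = 71.40° ✓; |WP| = 39.50 ✓; ∠(WP, PM) = 90.00° ✓; |PM| = 13.20 ✗.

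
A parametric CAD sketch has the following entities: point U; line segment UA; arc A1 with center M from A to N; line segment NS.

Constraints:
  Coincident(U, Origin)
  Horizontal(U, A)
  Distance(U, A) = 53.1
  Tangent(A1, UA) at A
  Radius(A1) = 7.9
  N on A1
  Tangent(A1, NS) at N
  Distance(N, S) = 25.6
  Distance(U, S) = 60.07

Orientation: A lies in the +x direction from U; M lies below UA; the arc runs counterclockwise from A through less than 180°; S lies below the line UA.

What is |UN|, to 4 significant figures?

46.20

Checks: |MN| = 7.900 ✓; ∠(MN, NS) = 90.00° ✓; |NS| = 25.60 ✓; |US| = 60.07 ✓.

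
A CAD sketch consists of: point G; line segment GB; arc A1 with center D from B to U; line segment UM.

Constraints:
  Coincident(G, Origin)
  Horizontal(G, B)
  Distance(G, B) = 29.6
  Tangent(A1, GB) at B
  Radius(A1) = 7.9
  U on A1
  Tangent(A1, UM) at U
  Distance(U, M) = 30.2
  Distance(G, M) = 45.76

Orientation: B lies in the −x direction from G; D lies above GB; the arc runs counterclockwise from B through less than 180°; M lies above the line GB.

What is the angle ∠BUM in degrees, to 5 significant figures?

132.43°

Checks: |DU| = 7.900 ✓; ∠(DU, UM) = 90.00° ✓; |UM| = 30.20 ✓; |GM| = 45.76 ✓.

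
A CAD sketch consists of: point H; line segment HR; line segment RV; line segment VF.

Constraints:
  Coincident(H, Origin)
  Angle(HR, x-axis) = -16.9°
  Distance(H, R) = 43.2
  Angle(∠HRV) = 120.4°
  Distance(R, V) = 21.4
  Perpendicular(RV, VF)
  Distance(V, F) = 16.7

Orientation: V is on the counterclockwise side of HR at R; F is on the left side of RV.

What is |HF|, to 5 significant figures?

47.898

H is at the origin; HR runs at -16.9° with length 43.2, so R = 43.2·(cos -16.9°, sin -16.9°) = (41.334, -12.558). ∠HRV = 120.4°, so RV runs at -16.9° + (180° − 120.4°) = 42.700° from the x-axis; with |RV| = 21.4, V = R + 21.4·(cos 42.700°, sin 42.700°) = (57.062, 1.9543). RV ⟂ VF; with |VF| = 16.7 on the left of RV, F = V + 16.7·(-0.67816, 0.73491) = (45.736, 14.227). Then |HF| = |F − H| = 47.898.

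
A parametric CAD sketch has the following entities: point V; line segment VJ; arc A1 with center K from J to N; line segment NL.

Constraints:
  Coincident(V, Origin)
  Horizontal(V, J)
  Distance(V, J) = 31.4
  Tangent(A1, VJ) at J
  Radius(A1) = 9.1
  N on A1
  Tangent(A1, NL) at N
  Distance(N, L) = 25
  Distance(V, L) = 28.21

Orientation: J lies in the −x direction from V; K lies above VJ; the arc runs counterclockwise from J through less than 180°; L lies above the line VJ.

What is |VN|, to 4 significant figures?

23.98

V is at the origin; VJ is horizontal with |VJ| = 31.4 and J on the −x side, so J = (-31.40, 0.000). Tangency of A1 to VJ means the radius KJ is perpendicular to VJ, so K = J + (0, 9.1) = (-31.40, 9.100). Since KN ⟂ NL (tangency), |KL| = √(9.1² + 25.0²) = 26.60 regardless of where N sits on A1. So L lies on both circle(V, 28.21) and circle(K, 26.60); the above-VJ intersection is L = (-10.88, 26.03). N is the foot of the tangent from L: N = (-23.56, 4.484).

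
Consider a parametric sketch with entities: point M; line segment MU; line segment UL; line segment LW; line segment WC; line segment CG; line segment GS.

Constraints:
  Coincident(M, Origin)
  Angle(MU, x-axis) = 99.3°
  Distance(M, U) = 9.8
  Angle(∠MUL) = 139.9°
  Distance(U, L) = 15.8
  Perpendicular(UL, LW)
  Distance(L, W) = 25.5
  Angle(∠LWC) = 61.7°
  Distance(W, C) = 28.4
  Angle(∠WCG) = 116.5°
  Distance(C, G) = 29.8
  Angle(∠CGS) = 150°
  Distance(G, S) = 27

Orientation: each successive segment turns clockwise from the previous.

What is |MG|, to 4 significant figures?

24.07

∠LWC = 61.7° gives WC at -149.1° from the x-axis; with |WC| = 28.4, C = (4.041, -4.399). ∠WCG = 116.5° gives CG at 147.4° from the x-axis; with |CG| = 29.8, G = (-21.06, 11.66). Then |MG| = |G − M| = 24.07.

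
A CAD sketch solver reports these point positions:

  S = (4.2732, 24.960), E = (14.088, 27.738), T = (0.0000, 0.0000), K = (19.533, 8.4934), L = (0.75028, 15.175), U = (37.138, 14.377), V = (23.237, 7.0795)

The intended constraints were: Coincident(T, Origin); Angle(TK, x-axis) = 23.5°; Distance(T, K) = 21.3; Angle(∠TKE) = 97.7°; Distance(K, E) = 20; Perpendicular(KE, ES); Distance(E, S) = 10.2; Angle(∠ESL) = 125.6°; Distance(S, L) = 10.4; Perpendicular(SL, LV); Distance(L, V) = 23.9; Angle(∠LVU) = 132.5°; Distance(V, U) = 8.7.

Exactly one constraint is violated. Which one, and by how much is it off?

Distance(V, U) = 8.7 — off by 7.00.

T = (0.00, 0.00) ✓; TK at 23.50° ✓; |TK| = 21.30 ✓; ∠TKE = 97.70° ✓; |KE| = 20.00 ✓; ∠(KE, ES) = 90.01° ✓; |ES| = 10.20 ✓; ∠ESL = 125.6° ✓; |SL| = 10.40 ✓; ∠(SL, LV) = 90.00° ✓; |LV| = 23.90 ✓; ∠LVU = 132.5° ✓; |VU| = 15.70 ✗.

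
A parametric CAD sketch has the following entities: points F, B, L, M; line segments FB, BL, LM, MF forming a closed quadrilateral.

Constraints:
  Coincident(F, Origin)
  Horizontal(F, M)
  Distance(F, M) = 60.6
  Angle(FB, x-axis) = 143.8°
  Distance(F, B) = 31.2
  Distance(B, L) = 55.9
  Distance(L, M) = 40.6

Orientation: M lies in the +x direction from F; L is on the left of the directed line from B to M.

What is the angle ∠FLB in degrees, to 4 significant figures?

33.07°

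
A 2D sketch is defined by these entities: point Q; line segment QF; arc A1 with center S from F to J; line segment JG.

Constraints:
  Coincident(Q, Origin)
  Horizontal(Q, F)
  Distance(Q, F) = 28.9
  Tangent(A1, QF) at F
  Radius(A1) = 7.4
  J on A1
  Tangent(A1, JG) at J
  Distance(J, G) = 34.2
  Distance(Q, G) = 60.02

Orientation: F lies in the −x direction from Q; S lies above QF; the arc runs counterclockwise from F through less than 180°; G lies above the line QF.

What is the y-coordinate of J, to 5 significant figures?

12.476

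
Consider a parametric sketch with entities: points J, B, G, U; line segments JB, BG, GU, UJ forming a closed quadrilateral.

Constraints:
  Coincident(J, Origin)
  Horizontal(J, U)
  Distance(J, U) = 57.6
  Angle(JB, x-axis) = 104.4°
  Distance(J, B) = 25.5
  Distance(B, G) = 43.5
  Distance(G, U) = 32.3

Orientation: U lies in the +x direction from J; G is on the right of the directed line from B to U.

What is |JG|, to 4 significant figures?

26.09

J is at the origin; JU is horizontal with |JU| = 57.6 and U in +x, so U = (57.6, 0). JB runs at 104.4° with |JB| = 25.5, so B = (-6.342, 24.70). G is determined by |BG| = 43.5 and |GU| = 32.3 together: it lies at the intersection of circle(B, 43.5) and circle(U, 32.3). With |BU| = 68.55, the foot of the radical line on BU is 40.47 from B and the perpendicular offset is √(43.5² − 40.47²) = 15.96. Taking the right-of-BU solution: G = (25.65, -4.772).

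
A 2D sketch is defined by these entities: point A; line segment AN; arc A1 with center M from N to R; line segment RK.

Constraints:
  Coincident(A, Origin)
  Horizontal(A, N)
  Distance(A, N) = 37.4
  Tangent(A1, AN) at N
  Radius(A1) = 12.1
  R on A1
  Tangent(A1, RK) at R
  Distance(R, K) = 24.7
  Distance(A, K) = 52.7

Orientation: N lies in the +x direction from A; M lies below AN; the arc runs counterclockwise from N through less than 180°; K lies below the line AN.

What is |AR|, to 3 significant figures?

30.8

Checks: |MN| = 12.10 ✓; |MR| = 12.10 ✓; ∠(MR, RK) = 90.00° ✓; |RK| = 24.70 ✓; |AK| = 52.70 ✓.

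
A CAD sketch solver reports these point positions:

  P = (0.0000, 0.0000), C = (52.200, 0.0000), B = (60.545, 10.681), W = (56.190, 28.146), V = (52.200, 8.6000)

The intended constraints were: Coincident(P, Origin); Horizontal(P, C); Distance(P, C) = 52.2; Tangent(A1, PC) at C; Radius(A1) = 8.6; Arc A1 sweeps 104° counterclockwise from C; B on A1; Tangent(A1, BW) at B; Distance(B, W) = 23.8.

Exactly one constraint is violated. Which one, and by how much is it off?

Distance(B, W) = 23.8 — off by 5.80.

P = (0.00, 0.00) ✓; P.y = 0.00, C.y = 0.00 ✓; |PC| = 52.20 ✓; ∠(VC, CP) = 90.00° ✓; |VC| = 8.600 ✓; bearing(V→B) − bearing(V→C) = 104.0° ✓; |VB| = 8.601 ✓; ∠(VB, BW) = 90.00° ✓; |BW| = 18.00 ✗.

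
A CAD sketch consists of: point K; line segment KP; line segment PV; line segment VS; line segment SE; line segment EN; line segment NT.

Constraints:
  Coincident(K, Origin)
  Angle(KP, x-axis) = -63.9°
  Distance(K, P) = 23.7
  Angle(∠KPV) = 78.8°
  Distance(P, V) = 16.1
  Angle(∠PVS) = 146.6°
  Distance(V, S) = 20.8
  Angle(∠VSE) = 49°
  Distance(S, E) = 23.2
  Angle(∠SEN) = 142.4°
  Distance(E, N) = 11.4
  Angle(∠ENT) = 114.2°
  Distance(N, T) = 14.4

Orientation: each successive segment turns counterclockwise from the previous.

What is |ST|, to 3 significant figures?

35.7

K is at the origin; KP runs at -63.9° with length 23.7, so P = (10.4, -21.3). ∠KPV = 78.8° gives PV at 37.3° from the x-axis; with |PV| = 16.1, V = (23.2, -11.5). ∠PVS = 146.6° gives VS at 70.7° from the x-axis; with |VS| = 20.8, S = (30.1, 8.10). ∠VSE = 49.0° gives SE at -158° from the x-axis; with |SE| = 23.2, E = (8.55, -0.474). ∠SEN = 142.4° gives EN at -121° from the x-axis; with |EN| = 11.4, N = (2.73, -10.3). ∠ENT = 114.2° gives NT at -54.9° from the x-axis; with |NT| = 14.4, T = (11.0, -22.1). Then |ST| = |T − S| = 35.7.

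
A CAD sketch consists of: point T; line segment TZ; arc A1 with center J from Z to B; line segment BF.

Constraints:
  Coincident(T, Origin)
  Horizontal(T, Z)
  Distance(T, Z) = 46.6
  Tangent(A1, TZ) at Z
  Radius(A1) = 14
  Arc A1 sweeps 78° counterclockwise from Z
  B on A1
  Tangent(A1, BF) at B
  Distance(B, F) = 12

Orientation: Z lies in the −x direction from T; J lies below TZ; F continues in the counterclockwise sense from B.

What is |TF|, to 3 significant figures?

66.8

T is at the origin; T and Z share the same y with |TZ| = 46.6 and Z on the −x side, so Z = (-46.6, 0.00). A1 meets TZ tangentially, so JZ is at right angles to TZ, so J = Z + (0, -14) = (-46.6, -14.0). On A1, Z sits at bearing 90° from J; a 78° counterclockwise sweep puts B at bearing 168°, so B = J + 14.0·(cos 168°, sin 168°) = (-60.3, -11.1). The tangent condition forces JB to be normal to BF, so BF runs along (−sin 168°, cos 168°); with |BF| = 12.0, F = (-62.8, -22.8). Then |TF| = |F − T| = 66.8.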